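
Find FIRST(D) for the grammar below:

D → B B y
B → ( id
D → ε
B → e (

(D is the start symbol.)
{ '(', 'e', ε }

To compute FIRST(D), examine every production with D on the left-hand side, reading each right-hand side left to right until a non-nullable symbol is reached.

FIRST sets of the other non-terminals involved (by the same procedure, iterated to a fixed point):
  FIRST(B) = { '(', 'e' }

From D → B B y:
  - B is a non-terminal: add FIRST(B) \ {ε} = { '(', 'e' }
    B is not nullable, so stop
From D → ε:
  - ε-production, so ε ∈ FIRST(D)

Collecting: FIRST(D) = { '(', 'e', ε }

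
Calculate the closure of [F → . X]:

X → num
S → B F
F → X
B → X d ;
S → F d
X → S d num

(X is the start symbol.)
{ [B → . X d ;], [F → . X], [S → . B F], [S → . F d], [X → . S d num], [X → . num] }

To compute CLOSURE, for each item [A → α.Bβ] where B is a non-terminal, add [B → .γ] for all productions B → γ; repeat for the newly added items until nothing changes.

Start with: [F → . X]
  [F → . X] has the dot before X: add [X → . num], [X → . S d num]
  [X → . S d num] has the dot before S: add [S → . B F], [S → . F d]
  [S → . B F] has the dot before B: add [B → . X d ;]
  [S → . F d] has the dot before F: all F-items already present
No further items can be added.

CLOSURE = { [B → . X d ;], [F → . X], [S → . B F], [S → . F d], [X → . S d num], [X → . num] }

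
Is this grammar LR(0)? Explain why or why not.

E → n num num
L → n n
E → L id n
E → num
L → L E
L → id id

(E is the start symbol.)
Yes, the grammar is LR(0)

Augment with E' → E and build the canonical LR(0) collection (I0 = CLOSURE({[E' → . E]}), then GOTO on every symbol after a dot until no new states appear). It has 13 states:
  I0: { [E → . L id n], [E → . n num num], [E → . num], [E' → . E], [L → . L E], [L → . id id], [L → . n n] }  — shift
  I1: { [E' → E .] }  — accept
  I2: { [E → . L id n], [E → . n num num], [E → . num], [E → L . id n], [L → . L E], [L → . id id], [L → . n n], [L → L . E] }  — shift
  I3: { [L → id . id] }  — shift
  I4: { [E → n . num num], [L → n . n] }  — shift
  I5: { [E → num .] }  — reduce
  I6: { [L → n n .] }  — reduce
  I7: { [E → n num . num] }  — shift
  I8: { [E → n num num .] }  — reduce
  I9: { [L → id id .] }  — reduce
  I10: { [L → L E .] }  — reduce
  I11: { [E → L id . n], [L → id . id] }  — shift
  I12: { [E → L id n .] }  — reduce

Every state is either a pure shift/goto state or contains exactly one complete item and nothing to shift — no conflicts. The grammar is LR(0).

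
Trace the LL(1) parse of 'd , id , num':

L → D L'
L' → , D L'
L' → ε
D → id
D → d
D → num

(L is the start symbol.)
LL(1) parsing maintains a stack (initially the start symbol over $) and the input. At each step: if the stack top is a terminal, match it against the current input token; if it is a non-terminal N, replace it with the RHS of M[N, lookahead] (the unique production whose predict set contains the lookahead).

Stack is shown with the top on the left.

Stack     Input           Action
--------------------------------
L $       d , id , num $  output L → D L'
D L' $    d , id , num $  output D → d
d L' $    d , id , num $  match 'd'
L' $      , id , num $    output L' → , D L'
, D L' $  , id , num $    match ','
D L' $    id , num $      output D → id
id L' $   id , num $      match 'id'
L' $      , num $         output L' → , D L'
, D L' $  , num $         match ','
D L' $    num $           output D → num
num L' $  num $           match 'num'
L' $      $               output L' → ε
$         $               accept

The string is accepted.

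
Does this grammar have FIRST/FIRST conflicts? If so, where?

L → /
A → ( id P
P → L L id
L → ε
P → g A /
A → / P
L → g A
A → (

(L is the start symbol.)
A FIRST/FIRST conflict occurs when two productions N → α and N → β for the same non-terminal have FIRST(α) ∩ FIRST(β) ≠ ∅ (with ε ∈ FIRST of a nullable right-hand side, so two nullable alternatives also conflict).

FIRST sets of the non-terminals at (or reachable through a nullable prefix from) the front of some alternative:
  FIRST(L) = { '/', 'g', ε }

Productions for L:
  L → /: FIRST = { '/' }
  L → ε: FIRST = { ε }
  L → g A: FIRST = { 'g' }
Productions for A:
  A → ( id P: FIRST = { '(' }
  A → / P: FIRST = { '/' }
  A → (: FIRST = { '(' }
Productions for P:
  P → L L id: FIRST = { '/', 'g', 'id' }
  P → g A /: FIRST = { 'g' }

Conflict for A: A → ( id P and A → (
  Overlap: { '(' }
Conflict for P: P → L L id and P → g A /
  Overlap: { 'g' }

Answer: Yes. A → '(' id P / A → '(' on { '(' }; P → L L id / P → g A '/' on { 'g' }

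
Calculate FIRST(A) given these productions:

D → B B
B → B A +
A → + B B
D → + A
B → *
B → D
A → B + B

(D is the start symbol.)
{ '*', '+' }

FIRST sets of the other non-terminals involved (by the same procedure, iterated to a fixed point):
  FIRST(B) = { '*', '+' }

From A → + B B:
  - '+' is a terminal: add '+' and stop
From A → B + B:
  - B is a non-terminal: add FIRST(B) \ {ε} = { '*', '+' }
    B is not nullable, so stop

Collecting: FIRST(A) = { '*', '+' }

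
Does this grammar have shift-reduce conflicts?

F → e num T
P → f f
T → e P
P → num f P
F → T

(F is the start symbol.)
No shift-reduce conflicts

Augment with F' → F and build the canonical LR(0) collection (I0 = CLOSURE({[F' → . F]}), then GOTO on every symbol after a dot until no new states appear). It has 13 states:
  I0: { [F → . T], [F → . e num T], [F' → . F], [T → . e P] }  — shift
  I1: { [F' → F .] }  — accept
  I2: { [F → T .] }  — reduce
  I3: { [F → e . num T], [P → . f f], [P → . num f P], [T → e . P] }  — shift
  I4: { [T → e P .] }  — reduce
  I5: { [P → f . f] }  — shift
  I6: { [F → e num . T], [P → num . f P], [T → . e P] }  — shift
  I7: { [F → e num T .] }  — reduce
  I8: { [P → . f f], [P → . num f P], [T → e . P] }  — shift
  I9: { [P → . f f], [P → . num f P], [P → num f . P] }  — shift
  I10: { [P → num f P .] }  — reduce
  I11: { [P → num . f P] }  — shift
  I12: { [P → f f .] }  — reduce

No state contains both a complete item and a shift item.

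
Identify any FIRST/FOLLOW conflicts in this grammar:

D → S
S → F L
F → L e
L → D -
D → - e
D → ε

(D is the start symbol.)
Yes. D → S with FOLLOW(D) on { '-' }; D → '-' e with FOLLOW(D) on { '-' }

Nullable non-terminals: D.
FIRST sets used below: FIRST(S) = { '-' }

D: nullable alternative(s) D → ε; FOLLOW(D) = { $, '-' }
  D → S: FIRST \ {ε} = { '-' } — overlaps FOLLOW(D) on { '-' }: CONFLICT
  D → - e: FIRST \ {ε} = { '-' } — overlaps FOLLOW(D) on { '-' }: CONFLICT
  D → ε: FIRST \ {ε} = { } — this is the only nullable alternative, skip

F, L, S have no nullable alternative, so no FIRST/FOLLOW check is needed there.

So the grammar has 2 FIRST/FOLLOW conflicts (marked CONFLICT above).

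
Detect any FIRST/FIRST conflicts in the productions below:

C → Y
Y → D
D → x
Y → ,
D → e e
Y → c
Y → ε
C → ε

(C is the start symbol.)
Yes. C → Y / C → ε on { ε }

A FIRST/FIRST conflict occurs when two productions N → α and N → β for the same non-terminal have FIRST(α) ∩ FIRST(β) ≠ ∅ (with ε ∈ FIRST of a nullable right-hand side, so two nullable alternatives also conflict).

FIRST sets of the non-terminals at (or reachable through a nullable prefix from) the front of some alternative:
  FIRST(Y) = { ',', 'c', 'e', 'x', ε }
  FIRST(D) = { 'e', 'x' }

Productions for C:
  C → Y: FIRST = { ',', 'c', 'e', 'x', ε }
  C → ε: FIRST = { ε }
Productions for Y:
  Y → D: FIRST = { 'e', 'x' }
  Y → ,: FIRST = { ',' }
  Y → c: FIRST = { 'c' }
  Y → ε: FIRST = { ε }
Productions for D:
  D → x: FIRST = { 'x' }
  D → e e: FIRST = { 'e' }

Conflict for C: C → Y and C → ε
  Overlap: { ε }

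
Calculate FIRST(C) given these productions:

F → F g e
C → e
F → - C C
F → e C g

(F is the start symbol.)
{ 'e' }

To compute FIRST(C), examine every production with C on the left-hand side, reading each right-hand side left to right until a non-nullable symbol is reached.

From C → e:
  - e is a terminal: add 'e' and stop

Collecting: FIRST(C) = { 'e' }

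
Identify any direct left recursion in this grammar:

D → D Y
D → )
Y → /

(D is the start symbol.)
D → D Y: LEFT RECURSIVE (starts with D)
D → ): starts with ')'
Y → /: starts with '/'

The grammar has direct left recursion on: D.

Answer: Yes, D is left-recursive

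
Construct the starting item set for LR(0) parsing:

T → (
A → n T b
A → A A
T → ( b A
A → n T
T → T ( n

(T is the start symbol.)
First, augment the grammar with T' → T
I₀ = CLOSURE({ [T' → . T] }):
  [T' → . T] has the dot before T: add [T → . (], [T → . ( b A], [T → . T ( n]
No further items can be added.

I₀ = { [T → . ( b A], [T → . (], [T → . T ( n], [T' → . T] }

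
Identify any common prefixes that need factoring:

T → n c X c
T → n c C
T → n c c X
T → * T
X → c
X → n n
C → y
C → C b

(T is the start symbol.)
Yes, T has productions with common prefix 'n c'

Left-factoring is needed when two productions for the same non-terminal
share a common prefix on the right-hand side.

Productions for T:
  T → n c X c
  T → n c C
  T → n c c X
  T → * T
Productions for X:
  X → c
  X → n n
Productions for C:
  C → y
  C → C b

Found common prefix 'n c' in productions for T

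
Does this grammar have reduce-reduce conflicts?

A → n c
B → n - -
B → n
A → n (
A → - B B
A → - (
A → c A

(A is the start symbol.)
No reduce-reduce conflicts

A reduce-reduce conflict occurs when an LR(0) state has two complete items [A → α .] and [B → β .] — both call for a reduction, and with no lookahead the parser cannot choose between them.

Augment with A' → A and build the canonical LR(0) collection (I0 = CLOSURE({[A' → . A]}), then GOTO on every symbol after a dot until no new states appear). It has 14 states:
  I0: { [A → . - (], [A → . - B B], [A → . c A], [A → . n (], [A → . n c], [A' → . A] }  — shift
  I1: { [A → - . (], [A → - . B B], [B → . n - -], [B → . n] }  — shift
  I2: { [A' → A .] }  — accept
  I3: { [A → . - (], [A → . - B B], [A → . c A], [A → . n (], [A → . n c], [A → c . A] }  — shift
  I4: { [A → n . (], [A → n . c] }  — shift
  I5: { [A → n ( .] }  — reduce
  I6: { [A → n c .] }  — reduce
  I7: { [A → c A .] }  — reduce
  I8: { [A → - ( .] }  — reduce
  I9: { [A → - B . B], [B → . n - -], [B → . n] }  — shift
  I10: { [B → n . - -], [B → n .] }  — shift, reduce
  I11: { [B → n - . -] }  — shift
  I12: { [B → n - - .] }  — reduce
  I13: { [A → - B B .] }  — reduce

No state contains more than one complete item.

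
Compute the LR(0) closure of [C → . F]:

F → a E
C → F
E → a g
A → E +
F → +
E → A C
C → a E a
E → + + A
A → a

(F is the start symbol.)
{ [C → . F], [F → . +], [F → . a E] }

Start with: [C → . F]
  [C → . F] has the dot before F: add [F → . a E], [F → . +]
No further items can be added.

CLOSURE = { [C → . F], [F → . +], [F → . a E] }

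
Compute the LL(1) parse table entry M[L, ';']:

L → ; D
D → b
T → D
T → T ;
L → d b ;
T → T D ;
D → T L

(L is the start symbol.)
L → ; D

To find M[L, ';'], we find productions for L where ';' is in the predict set (PREDICT(N → α) = (FIRST(α) \ {ε}) ∪ (FOLLOW(N) if α ⇒* ε)).

L → ; D: PREDICT = { ';' }
  ';' is in predict set, so this production goes in M[L, ';']
L → d b ;: PREDICT = { 'd' }

M[L, ';'] = L → ; D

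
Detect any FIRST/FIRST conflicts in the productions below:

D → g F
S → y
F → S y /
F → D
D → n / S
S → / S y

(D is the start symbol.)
No FIRST/FIRST conflicts.

A FIRST/FIRST conflict occurs when two productions N → α and N → β for the same non-terminal have FIRST(α) ∩ FIRST(β) ≠ ∅ (with ε ∈ FIRST of a nullable right-hand side, so two nullable alternatives also conflict).

FIRST sets of the non-terminals at (or reachable through a nullable prefix from) the front of some alternative:
  FIRST(S) = { '/', 'y' }
  FIRST(D) = { 'g', 'n' }

Productions for D:
  D → g F: FIRST = { 'g' }
  D → n / S: FIRST = { 'n' }
Productions for S:
  S → y: FIRST = { 'y' }
  S → / S y: FIRST = { '/' }
Productions for F:
  F → S y /: FIRST = { '/', 'y' }
  F → D: FIRST = { 'g', 'n' }

All alternatives of each non-terminal have pairwise disjoint FIRST sets.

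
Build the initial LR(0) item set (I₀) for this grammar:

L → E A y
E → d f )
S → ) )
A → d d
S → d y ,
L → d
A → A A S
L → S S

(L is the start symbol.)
First, augment the grammar with L' → L
I₀ = CLOSURE({ [L' → . L] }):
  [L' → . L] has the dot before L: add [L → . E A y], [L → . d], [L → . S S]
  [L → . E A y] has the dot before E: add [E → . d f )]
  [L → . S S] has the dot before S: add [S → . ) )], [S → . d y ,]
No further items can be added.

I₀ = { [E → . d f )], [L → . E A y], [L → . S S], [L → . d], [L' → . L], [S → . ) )], [S → . d y ,] }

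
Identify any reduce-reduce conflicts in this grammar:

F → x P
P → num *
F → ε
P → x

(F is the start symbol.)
Augment with F' → F and build the canonical LR(0) collection (I0 = CLOSURE({[F' → . F]}), then GOTO on every symbol after a dot until no new states appear). It has 7 states:
  I0: { [F → . x P], [F → .], [F' → . F] }  — shift, reduce
  I1: { [F' → F .] }  — accept
  I2: { [F → x . P], [P → . num *], [P → . x] }  — shift
  I3: { [F → x P .] }  — reduce
  I4: { [P → num . *] }  — shift
  I5: { [P → x .] }  — reduce
  I6: { [P → num * .] }  — reduce

No state contains more than one complete item.

Answer: No reduce-reduce conflicts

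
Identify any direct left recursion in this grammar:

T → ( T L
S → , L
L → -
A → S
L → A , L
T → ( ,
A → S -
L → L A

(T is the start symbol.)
Yes, L is left-recursive

Direct left recursion occurs when N → N α for some non-terminal N (the right-hand side begins with the left-hand side itself).

T → ( T L: starts with '('
S → , L: starts with ','
L → -: starts with '-'
A → S: starts with S
L → A , L: starts with A
T → ( ,: starts with '('
A → S -: starts with S
L → L A: LEFT RECURSIVE (starts with L)

The grammar has direct left recursion on: L.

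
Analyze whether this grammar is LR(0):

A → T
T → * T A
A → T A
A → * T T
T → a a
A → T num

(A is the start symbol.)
No. Shift-reduce conflict between [A → T .] and [A → . * T T]

A grammar is LR(0) if no state in the canonical LR(0) collection has:
  - both a shift item (dot before a terminal) and a complete item (shift-reduce conflict), or
  - two or more complete items (reduce-reduce conflict; the accept item [A' → A .] counts as a complete item here).

Augment with A' → A and build the canonical LR(0) collection (I0 = CLOSURE({[A' → . A]}), then GOTO on every symbol after a dot until no new states appear). It has 13 states:
  I0: { [A → . * T T], [A → . T A], [A → . T num], [A → . T], [A' → . A], [T → . * T A], [T → . a a] }  — shift
  I1: { [A → * . T T], [T → * . T A], [T → . * T A], [T → . a a] }  — shift
  I2: { [A' → A .] }  — accept
  I3: { [A → . * T T], [A → . T A], [A → . T num], [A → . T], [A → T . A], [A → T . num], [A → T .], [T → . * T A], [T → . a a] }  — shift, reduce
  I4: { [T → a . a] }  — shift
  I5: { [T → a a .] }  — reduce
  I6: { [A → T A .] }  — reduce
  I7: { [A → T num .] }  — reduce
  I8: { [T → * . T A], [T → . * T A], [T → . a a] }  — shift
  I9: { [A → * T . T], [A → . * T T], [A → . T A], [A → . T num], [A → . T], [T → * T . A], [T → . * T A], [T → . a a] }  — shift
  I10: { [T → * T A .] }  — reduce
  I11: { [A → * T T .], [A → . * T T], [A → . T A], [A → . T num], [A → . T], [A → T . A], [A → T . num], [A → T .], [T → . * T A], [T → . a a] }  — shift, 2 reduces
  I12: { [A → . * T T], [A → . T A], [A → . T num], [A → . T], [T → * T . A], [T → . * T A], [T → . a a] }  — shift

Conflict in state I3:
  Shift-reduce conflict between [A → T .] and [A → . * T T]
So the grammar is NOT LR(0).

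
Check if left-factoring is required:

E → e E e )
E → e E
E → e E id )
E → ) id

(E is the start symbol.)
Left-factoring is needed when two productions for the same non-terminal
share a common prefix on the right-hand side.

Productions for E:
  E → e E e )
  E → e E
  E → e E id )
  E → ) id

Found common prefix 'e E' in productions for E

Answer: Yes, E has productions with common prefix 'e E'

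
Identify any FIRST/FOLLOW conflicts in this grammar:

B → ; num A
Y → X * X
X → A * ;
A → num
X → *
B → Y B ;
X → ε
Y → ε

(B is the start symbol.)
A FIRST/FOLLOW conflict occurs when a non-terminal N has a nullable alternative N → β (β ⇒* ε) and another alternative N → α with FIRST(α) ∩ FOLLOW(N) ≠ ∅: on such a lookahead the parser cannot decide between expanding α and letting N vanish via β.

Nullable non-terminals: X, Y.
FIRST sets used below: FIRST(A) = { 'num' }, FIRST(X) = { '*', 'num', ε }

X: nullable alternative(s) X → ε; FOLLOW(X) = { '*', ';', 'num' }
  X → A * ;: FIRST \ {ε} = { 'num' } — overlaps FOLLOW(X) on { 'num' }: CONFLICT
  X → *: FIRST \ {ε} = { '*' } — overlaps FOLLOW(X) on { '*' }: CONFLICT
  X → ε: FIRST \ {ε} = { } — this is the only nullable alternative, skip

Y: nullable alternative(s) Y → ε; FOLLOW(Y) = { '*', ';', 'num' }
  Y → X * X: FIRST \ {ε} = { '*', 'num' } — overlaps FOLLOW(Y) on { '*', 'num' }: CONFLICT
  Y → ε: FIRST \ {ε} = { } — this is the only nullable alternative, skip

A, B have no nullable alternative, so no FIRST/FOLLOW check is needed there.

So the grammar has 3 FIRST/FOLLOW conflicts (marked CONFLICT above).

Answer: Yes. Y → X '*' X with FOLLOW(Y) on { '*', 'num' }; X → A '*' ';' with FOLLOW(X) on { 'num' }; X → '*' with FOLLOW(X) on { '*' }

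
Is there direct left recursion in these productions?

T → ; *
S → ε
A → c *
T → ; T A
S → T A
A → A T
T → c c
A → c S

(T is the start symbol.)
Direct left recursion occurs when N → N α for some non-terminal N (the right-hand side begins with the left-hand side itself).

T → ; *: starts with ';'
S → ε: starts with ε
A → c *: starts with c
T → ; T A: starts with ';'
S → T A: starts with T
A → A T: LEFT RECURSIVE (starts with A)
T → c c: starts with c
A → c S: starts with c

The grammar has direct left recursion on: A.

Answer: Yes, A is left-recursive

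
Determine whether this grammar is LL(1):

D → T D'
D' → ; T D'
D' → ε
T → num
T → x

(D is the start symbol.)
A grammar is LL(1) if for each non-terminal N with multiple productions, the predict sets of those productions are pairwise disjoint, where PREDICT(N → α) = (FIRST(α) \ {ε}) ∪ (FOLLOW(N) if α ⇒* ε).

Relevant sets:
  FOLLOW(D') = { $ }

For D':
  PREDICT(D' → ';' T D') = { ';' }
  PREDICT(D' → ε) = { $ }
For T:
  PREDICT(T → num) = { 'num' }
  PREDICT(T → x) = { 'x' }
D has a single production, so nothing to check there.

All predict sets are disjoint. The grammar IS LL(1).

Answer: Yes, the grammar is LL(1).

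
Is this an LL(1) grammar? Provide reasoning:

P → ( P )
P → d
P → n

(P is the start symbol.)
A grammar is LL(1) if for each non-terminal N with multiple productions, the predict sets of those productions are pairwise disjoint, where PREDICT(N → α) = (FIRST(α) \ {ε}) ∪ (FOLLOW(N) if α ⇒* ε).

For P:
  PREDICT(P → '(' P ')') = { '(' }
  PREDICT(P → d) = { 'd' }
  PREDICT(P → n) = { 'n' }

All predict sets are disjoint. The grammar IS LL(1).

Answer: Yes, the grammar is LL(1).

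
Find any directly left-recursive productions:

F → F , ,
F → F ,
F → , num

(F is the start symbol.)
Yes, F is left-recursive

F → F , ,: LEFT RECURSIVE (starts with F)
F → F ,: LEFT RECURSIVE (starts with F)
F → , num: starts with ','

The grammar has direct left recursion on: F.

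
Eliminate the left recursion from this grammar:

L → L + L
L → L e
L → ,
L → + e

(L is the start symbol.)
L → , L'
L → + e L'
L' → + L L'
L' → e L'
L' → ε

L is directly left-recursive. The standard transformation for
  A → A α₁ | ... | A α_m | β₁ | ... | β_n
is
  A  → β₁ A' | ... | β_n A'
  A' → α₁ A' | ... | α_m A' | ε

L → , becomes L → , L'
L → + e becomes L → + e L'
L → L + L becomes L' → + L L'
L → L e becomes L' → e L'
Add L' → ε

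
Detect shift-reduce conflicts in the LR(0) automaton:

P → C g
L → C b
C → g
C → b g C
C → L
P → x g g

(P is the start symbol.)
A shift-reduce conflict occurs when an LR(0) state has both:
  - a complete (reduce) item [A → α .] (dot at the end), and
  - a shift item [B → β . c γ] (dot before a terminal).

Augment with P' → P and build the canonical LR(0) collection (I0 = CLOSURE({[P' → . P]}), then GOTO on every symbol after a dot until no new states appear). It has 13 states:
  I0: { [C → . L], [C → . b g C], [C → . g], [L → . C b], [P → . C g], [P → . x g g], [P' → . P] }  — shift
  I1: { [L → C . b], [P → C . g] }  — shift
  I2: { [C → L .] }  — reduce
  I3: { [P' → P .] }  — accept
  I4: { [C → b . g C] }  — shift
  I5: { [C → g .] }  — reduce
  I6: { [P → x . g g] }  — shift
  I7: { [P → x g . g] }  — shift
  I8: { [P → x g g .] }  — reduce
  I9: { [C → . L], [C → . b g C], [C → . g], [C → b g . C], [L → . C b] }  — shift
  I10: { [C → b g C .], [L → C . b] }  — shift, reduce
  I11: { [L → C b .] }  — reduce
  I12: { [P → C g .] }  — reduce

I10 contains reduce item [C → b g C .] and shift item [L → C . b] — shift-reduce conflict.

Answer: Yes — I10: [C → b g C .] vs [L → C . b]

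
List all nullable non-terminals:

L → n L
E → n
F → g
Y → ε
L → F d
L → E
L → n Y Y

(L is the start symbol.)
{ 'Y' }

A non-terminal is nullable if it can derive ε (the empty string): either it has an ε-production, or it has a production whose right-hand side consists entirely of nullable non-terminals.

ε-productions: Y → ε
So Y is immediately nullable.
No further non-terminal can be added: every production for the remaining non-terminals contains a terminal or a non-nullable non-terminal.
Nullable = { 'Y' }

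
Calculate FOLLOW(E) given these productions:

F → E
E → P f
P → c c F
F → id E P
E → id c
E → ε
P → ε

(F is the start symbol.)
In F → E: E is at the end, add FOLLOW(F)
In F → id E P: E is followed by P, add FIRST(P) \ {ε} = { 'c' }
  P is nullable, so also add FOLLOW(F)

The FOLLOW sets referred to above (computed the same way, to a fixed point):
  FOLLOW(F) = { $, 'f' }

Taking the union: FOLLOW(E) = { $, 'c', 'f' }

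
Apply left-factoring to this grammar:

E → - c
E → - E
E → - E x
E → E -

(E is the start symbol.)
Left-factoring transforms A → αβ₁ | αβ₂ into A → αA' and A' → β₁ | β₂
(α is the longest common prefix among the alternatives). Repeat until
no nonterminal has two alternatives with a common prefix.

Round 1: E has alternatives sharing prefix '-'. Introduce E': E → - E'
  Add: E' → c
  Add: E' → E
  Add: E' → E x

Round 2: E' has alternatives sharing prefix 'E'. Introduce E'': E' → E E''
  Add: E'' → ε
  Add: E'' → x

No remaining common prefixes — done.

Resulting grammar:
E → - E'
E' → c
E' → E E''
E'' → ε
E'' → x
E → E -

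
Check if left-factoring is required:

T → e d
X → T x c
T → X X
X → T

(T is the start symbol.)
Yes, X has productions with common prefix 'T'

Left-factoring is needed when two productions for the same non-terminal
share a common prefix on the right-hand side.

Productions for T:
  T → e d
  T → X X
Productions for X:
  X → T x c
  X → T

Found common prefix 'T' in productions for X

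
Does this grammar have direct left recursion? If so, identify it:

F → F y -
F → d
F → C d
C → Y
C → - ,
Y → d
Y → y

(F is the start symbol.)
Direct left recursion occurs when N → N α for some non-terminal N (the right-hand side begins with the left-hand side itself).

F → F y -: LEFT RECURSIVE (starts with F)
F → d: starts with d
F → C d: starts with C
C → Y: starts with Y
C → - ,: starts with '-'
Y → d: starts with d
Y → y: starts with y

The grammar has direct left recursion on: F.

Answer: Yes, F is left-recursive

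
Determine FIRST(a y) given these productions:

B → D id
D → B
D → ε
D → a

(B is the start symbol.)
{ 'a' }

To compute FIRST(a y), process the symbols left to right:
Symbol a is a terminal. Add 'a' and stop.
FIRST(a y) = { 'a' }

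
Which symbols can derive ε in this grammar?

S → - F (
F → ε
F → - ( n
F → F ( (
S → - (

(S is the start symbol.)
ε-productions: F → ε
So F is immediately nullable.
No further non-terminal can be added: every production for the remaining non-terminals contains a terminal or a non-nullable non-terminal.
Nullable = { 'F' }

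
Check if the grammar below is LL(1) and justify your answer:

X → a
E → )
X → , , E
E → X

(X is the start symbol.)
A grammar is LL(1) if for each non-terminal N with multiple productions, the predict sets of those productions are pairwise disjoint, where PREDICT(N → α) = (FIRST(α) \ {ε}) ∪ (FOLLOW(N) if α ⇒* ε).

Relevant sets:
  FIRST(X) = { ',', 'a' }

For X:
  PREDICT(X → a) = { 'a' }
  PREDICT(X → ',' ',' E) = { ',' }
For E:
  PREDICT(E → ')') = { ')' }
  PREDICT(E → X) = { ',', 'a' }

All predict sets are disjoint. The grammar IS LL(1).

Answer: Yes, the grammar is LL(1).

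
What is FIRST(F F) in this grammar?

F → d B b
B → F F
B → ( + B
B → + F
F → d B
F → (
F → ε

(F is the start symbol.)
{ '(', 'd', ε }

FIRST sets of the non-terminals involved (from the grammar, by fixed-point iteration):
  FIRST(F) = { '(', 'd', ε }

To compute FIRST(F F), process the symbols left to right:
Symbol F is a non-terminal. Add FIRST(F) \ {ε} = { '(', 'd' }
F is nullable (ε ∈ FIRST(F)), continue to the next symbol.
Symbol F is a non-terminal. Add FIRST(F) \ {ε} = { '(', 'd' }
F is nullable (ε ∈ FIRST(F)), continue to the next symbol.
All symbols are nullable, so ε is in the result.
FIRST(F F) = { '(', 'd', ε }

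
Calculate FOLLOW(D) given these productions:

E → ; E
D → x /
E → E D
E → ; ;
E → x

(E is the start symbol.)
In E → E D: D is at the end, add FOLLOW(E)

The FOLLOW sets referred to above (computed the same way, to a fixed point):
  FOLLOW(E) = { $, 'x' }

Taking the union: FOLLOW(D) = { $, 'x' }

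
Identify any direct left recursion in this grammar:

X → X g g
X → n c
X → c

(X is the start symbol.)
Direct left recursion occurs when N → N α for some non-terminal N (the right-hand side begins with the left-hand side itself).

X → X g g: LEFT RECURSIVE (starts with X)
X → n c: starts with n
X → c: starts with c

The grammar has direct left recursion on: X.

Answer: Yes, X is left-recursive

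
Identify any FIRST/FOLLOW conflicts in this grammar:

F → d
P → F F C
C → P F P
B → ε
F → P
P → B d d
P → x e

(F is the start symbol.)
A FIRST/FOLLOW conflict occurs when a non-terminal N has a nullable alternative N → β (β ⇒* ε) and another alternative N → α with FIRST(α) ∩ FOLLOW(N) ≠ ∅: on such a lookahead the parser cannot decide between expanding α and letting N vanish via β.

Nullable non-terminals: B.
B has a nullable alternative but only one production, so nothing to check.

C, F, P have no nullable alternative, so no FIRST/FOLLOW check is needed there.

No FIRST/FOLLOW conflicts found.

Answer: No FIRST/FOLLOW conflicts.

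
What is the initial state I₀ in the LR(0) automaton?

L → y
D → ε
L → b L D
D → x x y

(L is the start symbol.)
First, augment the grammar with L' → L
I₀ = CLOSURE({ [L' → . L] }):
  [L' → . L] has the dot before L: add [L → . y], [L → . b L D]
No further items can be added.

I₀ = { [L → . b L D], [L → . y], [L' → . L] }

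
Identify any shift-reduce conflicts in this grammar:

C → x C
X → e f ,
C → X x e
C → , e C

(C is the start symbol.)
A shift-reduce conflict occurs when an LR(0) state has both:
  - a complete (reduce) item [A → α .] (dot at the end), and
  - a shift item [B → β . c γ] (dot before a terminal).

Augment with C' → C and build the canonical LR(0) collection (I0 = CLOSURE({[C' → . C]}), then GOTO on every symbol after a dot until no new states appear). It has 13 states:
  I0: { [C → . , e C], [C → . X x e], [C → . x C], [C' → . C], [X → . e f ,] }  — shift
  I1: { [C → , . e C] }  — shift
  I2: { [C' → C .] }  — accept
  I3: { [C → X . x e] }  — shift
  I4: { [X → e . f ,] }  — shift
  I5: { [C → . , e C], [C → . X x e], [C → . x C], [C → x . C], [X → . e f ,] }  — shift
  I6: { [C → x C .] }  — reduce
  I7: { [X → e f . ,] }  — shift
  I8: { [X → e f , .] }  — reduce
  I9: { [C → X x . e] }  — shift
  I10: { [C → X x e .] }  — reduce
  I11: { [C → , e . C], [C → . , e C], [C → . X x e], [C → . x C], [X → . e f ,] }  — shift
  I12: { [C → , e C .] }  — reduce

No state contains both a complete item and a shift item.

Answer: No shift-reduce conflicts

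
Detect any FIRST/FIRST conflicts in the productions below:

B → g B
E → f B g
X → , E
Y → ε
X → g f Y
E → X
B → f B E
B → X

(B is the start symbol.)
A FIRST/FIRST conflict occurs when two productions N → α and N → β for the same non-terminal have FIRST(α) ∩ FIRST(β) ≠ ∅ (with ε ∈ FIRST of a nullable right-hand side, so two nullable alternatives also conflict).

FIRST sets of the non-terminals at (or reachable through a nullable prefix from) the front of some alternative:
  FIRST(X) = { ',', 'g' }

Productions for B:
  B → g B: FIRST = { 'g' }
  B → f B E: FIRST = { 'f' }
  B → X: FIRST = { ',', 'g' }
Productions for E:
  E → f B g: FIRST = { 'f' }
  E → X: FIRST = { ',', 'g' }
Productions for X:
  X → , E: FIRST = { ',' }
  X → g f Y: FIRST = { 'g' }
Y has only one production, so no FIRST/FIRST conflict is possible there.

Conflict for B: B → g B and B → X
  Overlap: { 'g' }

Answer: Yes. B → g B / B → X on { 'g' }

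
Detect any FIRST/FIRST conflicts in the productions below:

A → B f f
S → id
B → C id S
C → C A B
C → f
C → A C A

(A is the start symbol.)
Yes. C → C A B / C → f on { 'f' }; C → C A B / C → A C A on { 'f' }; C → f / C → A C A on { 'f' }

A FIRST/FIRST conflict occurs when two productions N → α and N → β for the same non-terminal have FIRST(α) ∩ FIRST(β) ≠ ∅ (with ε ∈ FIRST of a nullable right-hand side, so two nullable alternatives also conflict).

FIRST sets of the non-terminals at (or reachable through a nullable prefix from) the front of some alternative:
  FIRST(C) = { 'f' }
  FIRST(A) = { 'f' }

Productions for C:
  C → C A B: FIRST = { 'f' }
  C → f: FIRST = { 'f' }
  C → A C A: FIRST = { 'f' }
A, S, B have only one production, so no FIRST/FIRST conflict is possible there.

Conflict for C: C → C A B and C → f
  Overlap: { 'f' }
Conflict for C: C → C A B and C → A C A
  Overlap: { 'f' }
Conflict for C: C → f and C → A C A
  Overlap: { 'f' }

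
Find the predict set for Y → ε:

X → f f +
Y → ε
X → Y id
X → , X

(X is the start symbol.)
PREDICT(Y → ε) = (FIRST(RHS) \ {ε}) ∪ (FOLLOW(Y) if ε ∈ FIRST(RHS), i.e. RHS ⇒* ε)
The right-hand side is ε (FIRST(ε) = { ε }), so the predict set is FOLLOW(Y) = { 'id' }
PREDICT(Y → ε) = { 'id' }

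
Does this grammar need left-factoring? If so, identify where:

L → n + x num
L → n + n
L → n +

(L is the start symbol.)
Left-factoring is needed when two productions for the same non-terminal
share a common prefix on the right-hand side.

Productions for L:
  L → n + x num
  L → n + n
  L → n +

Found common prefix 'n +' in productions for L

Answer: Yes, L has productions with common prefix 'n +'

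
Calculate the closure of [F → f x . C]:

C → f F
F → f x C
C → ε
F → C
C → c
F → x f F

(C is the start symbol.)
{ [C → . c], [C → . f F], [C → .], [F → f x . C] }

Start with: [F → f x . C]
  [F → f x . C] has the dot before C: add [C → . f F], [C → .], [C → . c]
No further items can be added.

CLOSURE = { [C → . c], [C → . f F], [C → .], [F → f x . C] }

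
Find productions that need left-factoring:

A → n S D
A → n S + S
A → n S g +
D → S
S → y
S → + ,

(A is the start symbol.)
Yes, A has productions with common prefix 'n S'

Left-factoring is needed when two productions for the same non-terminal
share a common prefix on the right-hand side.

Productions for A:
  A → n S D
  A → n S + S
  A → n S g +
Productions for S:
  S → y
  S → + ,

Found common prefix 'n S' in productions for A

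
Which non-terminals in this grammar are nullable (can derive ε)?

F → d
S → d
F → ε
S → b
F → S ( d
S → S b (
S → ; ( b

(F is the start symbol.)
{ 'F' }

ε-productions: F → ε
So F is immediately nullable.
No further non-terminal can be added: every production for the remaining non-terminals contains a terminal or a non-nullable non-terminal.
Nullable = { 'F' }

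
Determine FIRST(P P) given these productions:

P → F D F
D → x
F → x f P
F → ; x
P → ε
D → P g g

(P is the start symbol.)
{ ';', 'x', ε }

FIRST sets of the non-terminals involved (from the grammar, by fixed-point iteration):
  FIRST(P) = { ';', 'x', ε }

To compute FIRST(P P), process the symbols left to right:
Symbol P is a non-terminal. Add FIRST(P) \ {ε} = { ';', 'x' }
P is nullable (ε ∈ FIRST(P)), continue to the next symbol.
Symbol P is a non-terminal. Add FIRST(P) \ {ε} = { ';', 'x' }
P is nullable (ε ∈ FIRST(P)), continue to the next symbol.
All symbols are nullable, so ε is in the result.
FIRST(P P) = { ';', 'x', ε }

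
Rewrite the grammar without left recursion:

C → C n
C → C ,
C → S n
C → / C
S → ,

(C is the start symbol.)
C is directly left-recursive. The standard transformation for
  A → A α₁ | ... | A α_m | β₁ | ... | β_n
is
  A  → β₁ A' | ... | β_n A'
  A' → α₁ A' | ... | α_m A' | ε

C → S n becomes C → S n C'
C → / C becomes C → / C C'
C → C n becomes C' → n C'
C → C , becomes C' → , C'
Add C' → ε

Productions for other non-terminals are unchanged:
  S → ,

Resulting grammar:
C → S n C'
C → / C C'
C' → n C'
C' → , C'
C' → ε
S → ,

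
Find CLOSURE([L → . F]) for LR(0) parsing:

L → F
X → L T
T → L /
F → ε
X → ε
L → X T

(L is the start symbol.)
{ [F → .], [L → . F] }

To compute CLOSURE, for each item [A → α.Bβ] where B is a non-terminal, add [B → .γ] for all productions B → γ; repeat for the newly added items until nothing changes.

Start with: [L → . F]
  [L → . F] has the dot before F: add [F → .]
No further items can be added.

CLOSURE = { [F → .], [L → . F] }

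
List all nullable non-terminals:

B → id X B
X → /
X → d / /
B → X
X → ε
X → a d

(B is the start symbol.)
ε-productions: X → ε
So X is immediately nullable.
B → X: every symbol on the right is nullable, so B is nullable too.
Every non-terminal is now nullable.
Nullable = { 'B', 'X' }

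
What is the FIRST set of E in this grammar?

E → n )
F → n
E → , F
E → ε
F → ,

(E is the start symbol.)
{ ',', 'n', ε }

To compute FIRST(E), examine every production with E on the left-hand side, reading each right-hand side left to right until a non-nullable symbol is reached.

From E → n ):
  - n is a terminal: add 'n' and stop
From E → , F:
  - ',' is a terminal: add ',' and stop
From E → ε:
  - ε-production, so ε ∈ FIRST(E)

Collecting: FIRST(E) = { ',', 'n', ε }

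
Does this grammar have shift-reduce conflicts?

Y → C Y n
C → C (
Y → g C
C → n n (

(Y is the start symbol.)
Yes — I7: [Y → g C .] vs [C → C . (]

Augment with Y' → Y and build the canonical LR(0) collection (I0 = CLOSURE({[Y' → . Y]}), then GOTO on every symbol after a dot until no new states appear). It has 11 states:
  I0: { [C → . C (], [C → . n n (], [Y → . C Y n], [Y → . g C], [Y' → . Y] }  — shift
  I1: { [C → . C (], [C → . n n (], [C → C . (], [Y → . C Y n], [Y → . g C], [Y → C . Y n] }  — shift
  I2: { [Y' → Y .] }  — accept
  I3: { [C → . C (], [C → . n n (], [Y → g . C] }  — shift
  I4: { [C → n . n (] }  — shift
  I5: { [C → n n . (] }  — shift
  I6: { [C → n n ( .] }  — reduce
  I7: { [C → C . (], [Y → g C .] }  — shift, reduce
  I8: { [C → C ( .] }  — reduce
  I9: { [Y → C Y . n] }  — shift
  I10: { [Y → C Y n .] }  — reduce

I7 contains reduce item [Y → g C .] and shift item [C → C . (] — shift-reduce conflict.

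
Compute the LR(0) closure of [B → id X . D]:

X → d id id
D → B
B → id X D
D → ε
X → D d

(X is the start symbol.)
Start with: [B → id X . D]
  [B → id X . D] has the dot before D: add [D → . B], [D → .]
  [D → . B] has the dot before B: add [B → . id X D]
No further items can be added.

CLOSURE = { [B → . id X D], [B → id X . D], [D → . B], [D → .] }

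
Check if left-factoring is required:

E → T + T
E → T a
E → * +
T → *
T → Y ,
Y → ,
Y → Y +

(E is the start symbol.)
Left-factoring is needed when two productions for the same non-terminal
share a common prefix on the right-hand side.

Productions for E:
  E → T + T
  E → T a
  E → * +
Productions for T:
  T → *
  T → Y ,
Productions for Y:
  Y → ,
  Y → Y +

Found common prefix 'T' in productions for E

Answer: Yes, E has productions with common prefix 'T'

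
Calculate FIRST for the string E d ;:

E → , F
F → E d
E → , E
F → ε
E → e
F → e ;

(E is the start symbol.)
{ ',', 'e' }

FIRST sets of the non-terminals involved (from the grammar, by fixed-point iteration):
  FIRST(E) = { ',', 'e' }

To compute FIRST(E d ;), process the symbols left to right:
Symbol E is a non-terminal. Add FIRST(E) \ {ε} = { ',', 'e' }
E is not nullable (ε ∉ FIRST(E)), so stop here.
FIRST(E d ;) = { ',', 'e' }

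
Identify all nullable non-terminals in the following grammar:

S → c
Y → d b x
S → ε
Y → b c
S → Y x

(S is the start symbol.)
{ 'S' }

A non-terminal is nullable if it can derive ε (the empty string): either it has an ε-production, or it has a production whose right-hand side consists entirely of nullable non-terminals.

ε-productions: S → ε
So S is immediately nullable.
No further non-terminal can be added: every production for the remaining non-terminals contains a terminal or a non-nullable non-terminal.
Nullable = { 'S' }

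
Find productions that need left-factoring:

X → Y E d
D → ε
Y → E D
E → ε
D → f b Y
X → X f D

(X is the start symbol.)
No, left-factoring is not needed

Left-factoring is needed when two productions for the same non-terminal
share a common prefix on the right-hand side.

Productions for X:
  X → Y E d
  X → X f D
Productions for D:
  D → ε
  D → f b Y

No common prefixes found.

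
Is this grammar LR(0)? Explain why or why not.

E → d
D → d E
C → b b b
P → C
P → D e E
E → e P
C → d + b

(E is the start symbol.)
Augment with E' → E and build the canonical LR(0) collection (I0 = CLOSURE({[E' → . E]}), then GOTO on every symbol after a dot until no new states appear). It has 16 states:
  I0: { [E → . d], [E → . e P], [E' → . E] }  — shift
  I1: { [E' → E .] }  — accept
  I2: { [E → d .] }  — reduce
  I3: { [C → . b b b], [C → . d + b], [D → . d E], [E → e . P], [P → . C], [P → . D e E] }  — shift
  I4: { [P → C .] }  — reduce
  I5: { [P → D . e E] }  — shift
  I6: { [E → e P .] }  — reduce
  I7: { [C → b . b b] }  — shift
  I8: { [C → d . + b], [D → d . E], [E → . d], [E → . e P] }  — shift
  I9: { [C → d + . b] }  — shift
  I10: { [D → d E .] }  — reduce
  I11: { [C → d + b .] }  — reduce
  I12: { [C → b b . b] }  — shift
  I13: { [C → b b b .] }  — reduce
  I14: { [E → . d], [E → . e P], [P → D e . E] }  — shift
  I15: { [P → D e E .] }  — reduce

Every state is either a pure shift/goto state or contains exactly one complete item and nothing to shift — no conflicts. The grammar is LR(0).

Answer: Yes, the grammar is LR(0)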